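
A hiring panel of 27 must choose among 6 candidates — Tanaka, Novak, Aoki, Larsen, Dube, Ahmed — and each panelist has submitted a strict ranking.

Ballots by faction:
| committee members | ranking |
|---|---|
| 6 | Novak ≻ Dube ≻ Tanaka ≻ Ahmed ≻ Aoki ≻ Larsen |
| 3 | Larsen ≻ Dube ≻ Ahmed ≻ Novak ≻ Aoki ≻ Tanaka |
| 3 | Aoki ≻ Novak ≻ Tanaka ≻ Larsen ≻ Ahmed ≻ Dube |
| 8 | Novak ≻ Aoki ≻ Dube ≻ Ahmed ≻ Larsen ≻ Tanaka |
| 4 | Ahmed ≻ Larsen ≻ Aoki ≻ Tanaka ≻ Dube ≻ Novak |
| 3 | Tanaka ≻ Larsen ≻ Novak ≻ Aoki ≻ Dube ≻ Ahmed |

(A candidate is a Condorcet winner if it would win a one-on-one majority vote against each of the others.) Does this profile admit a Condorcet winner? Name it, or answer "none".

Novak

Check each pair by majority over 27 ballots:
Tanaka vs Novak: Novak, 20–7.
Tanaka vs Aoki: Tanaka is ranked higher on 6+3 = 9 ballots, Aoki on 18. Aoki wins 18–9.
Tanaka vs Larsen: 6+3+3 = 12 for Tanaka, 15 for Larsen — Larsen by 15–12.
Tanaka vs Dube: Dube, 17–10.
Tanaka vs Ahmed: 6+3+3 = 12 for Tanaka, 15 for Ahmed — Ahmed by 15–12.
Novak vs Aoki: 20 to 7, Novak.
Novak vs Larsen: 6+3+8 = 17 for Novak, 10 for Larsen — Novak by 17–10.
Novak vs Dube: 20 to 7, Novak.
Novak–Ahmed: Novak 20–7.
Aoki–Larsen: Aoki 17–10.
Aoki vs Dube: 3+8+4+3 = 18 for Aoki, 9 for Dube — Aoki by 18–9.
Aoki vs Ahmed: Aoki, 14–13.
Larsen vs Dube: Dube wins 14–13.
Larsen vs Ahmed: 9 to 18, Ahmed.
Dube vs Ahmed: Dube is ranked higher on 6+3+8+3 = 20 ballots, Ahmed on 7. Dube wins 20–7.
Only Novak has no losses; Novak is the Condorcet winner.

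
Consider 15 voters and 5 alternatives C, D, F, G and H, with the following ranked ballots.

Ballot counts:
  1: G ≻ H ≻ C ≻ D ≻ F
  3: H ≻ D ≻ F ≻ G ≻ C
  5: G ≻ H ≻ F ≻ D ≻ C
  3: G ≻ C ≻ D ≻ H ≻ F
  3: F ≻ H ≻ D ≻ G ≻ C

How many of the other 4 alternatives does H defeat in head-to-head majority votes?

H against each rival (15 voters):
H vs C: 12 to 3, H.
H vs D: H is ranked higher on 1+3+5+3 = 12 ballots, D on 3. H wins 12–3.
H vs F: H is ranked higher on 1+3+5+3 = 12 ballots, F on 3. H wins 12–3.
H vs G: 3+3 = 6 for H, 9 for G — G by 9–6.
H beats C, D, F; loses to G — 3 pairwise wins.

3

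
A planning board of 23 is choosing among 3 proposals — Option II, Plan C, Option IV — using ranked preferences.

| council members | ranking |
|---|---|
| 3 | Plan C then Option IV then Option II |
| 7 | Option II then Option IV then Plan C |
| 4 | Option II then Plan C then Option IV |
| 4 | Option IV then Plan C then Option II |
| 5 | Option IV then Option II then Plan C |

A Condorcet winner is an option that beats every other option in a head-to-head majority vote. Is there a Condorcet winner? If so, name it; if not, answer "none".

Pairwise majorities:
Option II vs Plan C: Option II is ranked higher on 7+4+5 = 16 ballots, Plan C on 7. Option II wins 16–7.
Option II vs Option IV: 7+4 = 11 for Option II, 12 for Option IV — Option IV by 12–11.
Plan C vs Option IV: Plan C is ranked higher on 3+4 = 7 ballots, Option IV on 16. Option IV wins 16–7.
Option IV wins every pairwise contest, so Option IV is the Condorcet winner.

Option IV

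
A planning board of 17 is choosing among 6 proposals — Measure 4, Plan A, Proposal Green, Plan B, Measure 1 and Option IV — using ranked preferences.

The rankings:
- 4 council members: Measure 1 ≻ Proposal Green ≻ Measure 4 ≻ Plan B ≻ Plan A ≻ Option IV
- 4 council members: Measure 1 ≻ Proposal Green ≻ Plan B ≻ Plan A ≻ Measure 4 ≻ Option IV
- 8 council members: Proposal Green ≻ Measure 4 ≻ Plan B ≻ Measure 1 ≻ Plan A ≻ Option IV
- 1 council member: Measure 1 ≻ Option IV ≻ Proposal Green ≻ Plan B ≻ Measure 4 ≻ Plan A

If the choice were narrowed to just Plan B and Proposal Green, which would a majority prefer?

No ballot ranks Plan B above Proposal Green: 0.
Ballots ranking Proposal Green above Plan B: 17 − 0 = 17.
Proposal Green wins the head-to-head 17–0.

Proposal Green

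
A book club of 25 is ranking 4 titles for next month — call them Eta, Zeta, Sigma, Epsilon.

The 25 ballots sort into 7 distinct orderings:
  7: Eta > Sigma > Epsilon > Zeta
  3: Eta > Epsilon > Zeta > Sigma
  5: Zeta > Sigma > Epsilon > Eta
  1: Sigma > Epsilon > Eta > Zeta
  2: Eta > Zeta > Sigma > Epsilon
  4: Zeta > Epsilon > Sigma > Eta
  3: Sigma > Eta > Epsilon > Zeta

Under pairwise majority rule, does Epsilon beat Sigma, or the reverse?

Ballots ranking Epsilon above Sigma: 3 + 4 = 7.
Ballots ranking Sigma above Epsilon: 25 − 7 = 18.
Sigma wins the head-to-head 18–7.

Sigma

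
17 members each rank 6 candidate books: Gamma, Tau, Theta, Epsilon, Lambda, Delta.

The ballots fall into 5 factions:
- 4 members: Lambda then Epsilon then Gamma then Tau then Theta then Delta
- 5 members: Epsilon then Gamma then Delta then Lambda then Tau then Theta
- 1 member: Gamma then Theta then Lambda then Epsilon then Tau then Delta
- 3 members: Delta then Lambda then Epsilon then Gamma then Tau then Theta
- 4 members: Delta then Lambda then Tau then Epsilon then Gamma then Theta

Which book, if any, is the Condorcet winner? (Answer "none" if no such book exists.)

none

Head-to-head results (17 members):
Gamma vs Tau: 13 to 4, Gamma.
Gamma vs Theta: 4+5+1+3+4 = 17 for Gamma, 0 for Theta — Gamma by 17–0.
Gamma vs Epsilon: 1 for Gamma, 16 for Epsilon — Epsilon by 16–1.
Gamma vs Lambda: Gamma preferred on 5+1 = 6 ballots; Lambda wins 11–6.
Gamma vs Delta: 4+5+1 = 10 for Gamma, 7 for Delta — Gamma by 10–7.
Tau vs Theta: 16 to 1, Tau.
Tau vs Epsilon: Tau preferred on 4 ballots; Epsilon wins 13–4.
Tau vs Lambda: Tau preferred on 0 ballots; Lambda wins 17–0.
Tau vs Delta: 5 to 12, Delta.
Theta vs Epsilon: Theta is ranked higher on 1 ballot, Epsilon on 16. Epsilon wins 16–1.
Theta vs Lambda: Theta preferred on 1 ballot; Lambda wins 16–1.
Theta vs Delta: Theta preferred on 4+1 = 5 ballots; Delta wins 12–5.
Epsilon vs Lambda: 5 to 12, Lambda.
Epsilon vs Delta: 4+5+1 = 10 for Epsilon, 7 for Delta — Epsilon by 10–7.
Lambda vs Delta: 4+1 = 5 for Lambda, 12 for Delta — Delta by 12–5.
Each book drops at least one matchup (Gamma loses to Epsilon; Tau loses to Gamma; Theta loses to Gamma; Epsilon loses to Lambda; Lambda loses to Delta; Delta loses to Gamma); the cycle Gamma > Delta > Lambda > Gamma rules out a Condorcet winner.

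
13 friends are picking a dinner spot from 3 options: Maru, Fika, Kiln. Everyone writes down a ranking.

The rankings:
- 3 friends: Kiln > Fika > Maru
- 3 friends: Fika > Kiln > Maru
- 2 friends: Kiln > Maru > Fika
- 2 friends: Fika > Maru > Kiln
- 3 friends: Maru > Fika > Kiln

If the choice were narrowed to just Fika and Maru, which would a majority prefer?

Fika

Ballots ranking Fika above Maru: 3 + 3 + 2 = 8.
Ballots ranking Maru above Fika: 13 − 8 = 5.
Fika wins the head-to-head 8–5.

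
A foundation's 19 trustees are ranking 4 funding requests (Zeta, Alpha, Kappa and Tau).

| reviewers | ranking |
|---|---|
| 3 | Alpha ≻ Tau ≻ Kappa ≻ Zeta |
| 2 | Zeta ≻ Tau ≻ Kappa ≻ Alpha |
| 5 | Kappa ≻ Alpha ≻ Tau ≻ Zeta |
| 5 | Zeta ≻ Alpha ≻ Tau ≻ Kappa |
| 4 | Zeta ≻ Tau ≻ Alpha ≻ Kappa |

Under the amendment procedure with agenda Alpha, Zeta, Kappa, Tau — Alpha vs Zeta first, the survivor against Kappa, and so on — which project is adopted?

Zeta

Round 1: Alpha vs Zeta — 8–11, Zeta advances.
Round 2: Zeta vs Kappa — 11–8, Zeta advances.
Round 3: Zeta vs Tau — 11–8, Zeta advances.
Zeta survives the agenda.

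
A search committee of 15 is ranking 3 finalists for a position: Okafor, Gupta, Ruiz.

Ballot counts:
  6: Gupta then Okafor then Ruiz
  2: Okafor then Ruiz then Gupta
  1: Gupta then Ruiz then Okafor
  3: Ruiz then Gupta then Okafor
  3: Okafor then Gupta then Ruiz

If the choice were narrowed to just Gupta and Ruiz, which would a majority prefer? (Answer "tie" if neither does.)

Ballots ranking Gupta above Ruiz: 6 + 1 + 3 = 10.
Ballots ranking Ruiz above Gupta: 15 − 10 = 5.
Gupta wins the head-to-head 10–5.

Gupta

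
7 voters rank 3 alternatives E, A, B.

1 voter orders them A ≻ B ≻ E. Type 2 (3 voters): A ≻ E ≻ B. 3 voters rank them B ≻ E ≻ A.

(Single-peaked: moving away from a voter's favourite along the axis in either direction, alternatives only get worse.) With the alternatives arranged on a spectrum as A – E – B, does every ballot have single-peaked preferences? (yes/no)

no

Axis positions: A=1, E=2, B=3.
Type 1: ranking walks positions 1-3-2; B is ranked above E even though E lies between B and the peak A on the axis — preferences dip and rise again. Not single-peaked.
Type 2 (peak A at position 1): ranking walks positions 1-2-3, expanding outward from the peak — single-peaked.
Type 3 (peak B at position 3): ranking walks positions 3-2-1, expanding outward from the peak — single-peaked.
Type 1 violates single-peakedness, so the profile is not single-peaked on this axis.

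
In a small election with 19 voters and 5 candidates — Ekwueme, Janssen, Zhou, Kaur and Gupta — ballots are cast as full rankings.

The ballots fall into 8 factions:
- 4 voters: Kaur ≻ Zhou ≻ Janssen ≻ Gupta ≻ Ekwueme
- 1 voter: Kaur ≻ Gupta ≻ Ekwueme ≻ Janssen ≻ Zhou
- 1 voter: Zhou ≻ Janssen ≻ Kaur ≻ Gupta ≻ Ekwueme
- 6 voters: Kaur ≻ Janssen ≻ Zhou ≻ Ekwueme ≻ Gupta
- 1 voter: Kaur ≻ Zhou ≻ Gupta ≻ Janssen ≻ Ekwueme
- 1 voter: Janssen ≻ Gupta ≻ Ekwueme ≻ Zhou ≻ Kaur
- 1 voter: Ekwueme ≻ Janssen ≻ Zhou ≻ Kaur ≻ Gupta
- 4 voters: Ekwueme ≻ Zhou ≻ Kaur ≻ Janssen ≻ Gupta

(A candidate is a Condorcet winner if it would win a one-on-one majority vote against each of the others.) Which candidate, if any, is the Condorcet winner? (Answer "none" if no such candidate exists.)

Head-to-head results (19 voters):
Ekwueme vs Janssen: 6 to 13, Janssen.
Ekwueme vs Zhou: 1+1+1+4 = 7 for Ekwueme, 12 for Zhou — Zhou by 12–7.
Ekwueme vs Kaur: Ekwueme preferred on 1+1+4 = 6 ballots; Kaur wins 13–6.
Ekwueme vs Gupta: Ekwueme is ranked higher on 6+1+4 = 11 ballots, Gupta on 8. Ekwueme wins 11–8.
Janssen vs Zhou: Janssen preferred on 1+6+1+1 = 9 ballots; Zhou wins 10–9.
Janssen vs Kaur: Janssen preferred on 1+1+1 = 3 ballots; Kaur wins 16–3.
Janssen vs Gupta: 4+1+6+1+1+4 = 17 for Janssen, 2 for Gupta — Janssen by 17–2.
Zhou vs Kaur: 7 to 12, Kaur.
Zhou vs Gupta: Zhou preferred on 4+1+6+1+1+4 = 17 ballots; Zhou wins 17–2.
Kaur vs Gupta: Kaur preferred on 18 ballots; Kaur wins 18–1.
Kaur wins every pairwise contest, so Kaur is the Condorcet winner.

Kaur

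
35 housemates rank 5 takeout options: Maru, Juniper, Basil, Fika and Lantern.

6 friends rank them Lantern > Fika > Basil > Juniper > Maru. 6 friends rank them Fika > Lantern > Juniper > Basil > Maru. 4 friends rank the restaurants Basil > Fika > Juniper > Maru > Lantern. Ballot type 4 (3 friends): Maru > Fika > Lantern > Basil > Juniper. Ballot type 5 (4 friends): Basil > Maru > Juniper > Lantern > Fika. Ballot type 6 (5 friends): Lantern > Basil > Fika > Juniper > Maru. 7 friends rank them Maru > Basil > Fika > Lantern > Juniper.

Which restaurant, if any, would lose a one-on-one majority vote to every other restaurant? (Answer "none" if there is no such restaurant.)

Pairwise majorities:
Maru vs Juniper: 14 to 21, Juniper.
Maru vs Basil: Basil wins 25–10.
Maru vs Fika: Fika, 21–14.
Maru vs Lantern: 18 to 17, Maru.
Juniper vs Basil: Basil wins 29–6.
Juniper vs Fika: Juniper preferred on 4 ballots; Fika wins 31–4.
Juniper–Lantern: Lantern 27–8.
Basil vs Fika: 4+4+5+7 = 20 for Basil, 15 for Fika — Basil by 20–15.
Basil–Lantern: Lantern 20–15.
Fika vs Lantern: Fika wins 20–15.
No restaurant is winless: Maru beats Lantern; Juniper beats Maru; Basil beats Maru; Fika beats Maru; Lantern beats Juniper. There is no Condorcet loser.

none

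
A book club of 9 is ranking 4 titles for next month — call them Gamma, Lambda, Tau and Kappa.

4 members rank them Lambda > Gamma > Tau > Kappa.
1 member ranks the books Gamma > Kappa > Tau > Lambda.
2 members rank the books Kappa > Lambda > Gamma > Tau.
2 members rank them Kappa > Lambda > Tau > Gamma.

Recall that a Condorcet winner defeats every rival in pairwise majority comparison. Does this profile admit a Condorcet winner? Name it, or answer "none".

Head-to-head results (9 members):
Gamma vs Lambda: 1 for Gamma, 8 for Lambda — Lambda by 8–1.
Gamma vs Tau: 7 to 2, Gamma.
Gamma vs Kappa: Gamma preferred on 4+1 = 5 ballots; Gamma wins 5–4.
Lambda vs Tau: Lambda preferred on 4+2+2 = 8 ballots; Lambda wins 8–1.
Lambda vs Kappa: Lambda is ranked higher on 4 ballots, Kappa on 5. Kappa wins 5–4.
Tau vs Kappa: 4 to 5, Kappa.
No book is unbeaten: Gamma loses to Lambda; Lambda loses to Kappa; Tau loses to Gamma; Kappa loses to Gamma. In particular Gamma → Kappa → Lambda → Gamma is a majority cycle — no Condorcet winner exists.

none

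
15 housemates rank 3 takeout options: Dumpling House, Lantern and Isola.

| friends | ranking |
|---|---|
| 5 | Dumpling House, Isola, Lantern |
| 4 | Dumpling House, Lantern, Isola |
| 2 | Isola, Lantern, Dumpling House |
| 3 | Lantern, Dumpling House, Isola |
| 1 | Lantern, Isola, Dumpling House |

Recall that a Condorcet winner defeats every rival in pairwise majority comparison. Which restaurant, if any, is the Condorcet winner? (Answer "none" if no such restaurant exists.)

Check each pair by majority over 15 ballots:
Dumpling House–Lantern: Dumpling House 9–6.
Dumpling House vs Isola: Dumpling House, 12–3.
Lantern vs Isola: Lantern, 8–7.
Dumpling House wins every pairwise contest, so Dumpling House is the Condorcet winner.

Dumpling House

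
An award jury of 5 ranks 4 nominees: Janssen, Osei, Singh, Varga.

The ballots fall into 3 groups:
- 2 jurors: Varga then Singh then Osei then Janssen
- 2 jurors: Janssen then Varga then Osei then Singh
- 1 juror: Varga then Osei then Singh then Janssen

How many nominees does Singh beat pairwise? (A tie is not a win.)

Singh against each rival (5 jurors):
Singh vs Janssen: 2+1 = 3 for Singh, 2 for Janssen — Singh by 3–2.
Singh vs Osei: Osei wins 3–2.
Singh vs Varga: Singh preferred on 0 ballots; Varga wins 5–0.
Singh beats Janssen; loses to Osei, Varga — 1 pairwise win.

1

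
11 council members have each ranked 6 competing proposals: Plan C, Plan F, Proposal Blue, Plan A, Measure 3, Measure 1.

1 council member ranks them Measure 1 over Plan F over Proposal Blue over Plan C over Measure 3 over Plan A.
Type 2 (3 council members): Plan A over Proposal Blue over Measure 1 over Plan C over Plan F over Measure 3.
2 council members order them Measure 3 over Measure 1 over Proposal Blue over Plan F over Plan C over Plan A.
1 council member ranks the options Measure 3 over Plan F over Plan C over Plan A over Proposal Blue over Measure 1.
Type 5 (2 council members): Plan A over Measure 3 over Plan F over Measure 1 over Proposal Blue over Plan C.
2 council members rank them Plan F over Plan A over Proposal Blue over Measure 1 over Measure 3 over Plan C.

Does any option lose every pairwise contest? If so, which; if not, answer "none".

Plan C

Pairwise majorities:
Plan C vs Plan F: Plan C is ranked higher on 3 ballots, Plan F on 8. Plan F wins 8–3.
Plan C vs Proposal Blue: Proposal Blue, 10–1.
Plan C vs Plan A: Plan A, 7–4.
Plan C vs Measure 3: Plan C is ranked higher on 1+3 = 4 ballots, Measure 3 on 7. Measure 3 wins 7–4.
Plan C–Measure 1: Measure 1 10–1.
Plan F–Proposal Blue: Plan F 6–5.
Plan F vs Plan A: 1+2+1+2 = 6 for Plan F, 5 for Plan A — Plan F by 6–5.
Plan F–Measure 3: Plan F 6–5.
Plan F–Measure 1: Measure 1 6–5.
Proposal Blue vs Plan A: Proposal Blue is ranked higher on 1+2 = 3 ballots, Plan A on 8. Plan A wins 8–3.
Proposal Blue–Measure 3: Proposal Blue 6–5.
Proposal Blue–Measure 1: Proposal Blue 6–5.
Plan A vs Measure 3: Plan A preferred on 3+2+2 = 7 ballots; Plan A wins 7–4.
Plan A vs Measure 1: Plan A preferred on 3+1+2+2 = 8 ballots; Plan A wins 8–3.
Measure 3 vs Measure 1: Measure 3 preferred on 2+1+2 = 5 ballots; Measure 1 wins 6–5.
Only Plan C has no wins; Plan C is the Condorcet loser.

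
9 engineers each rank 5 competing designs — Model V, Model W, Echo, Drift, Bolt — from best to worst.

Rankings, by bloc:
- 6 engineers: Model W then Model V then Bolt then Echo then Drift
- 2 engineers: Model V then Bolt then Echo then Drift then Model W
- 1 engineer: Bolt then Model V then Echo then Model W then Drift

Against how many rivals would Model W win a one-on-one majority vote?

Model W against each rival (9 engineers):
Model W vs Model V: 6 for Model W, 3 for Model V — Model W by 6–3.
Model W–Echo: Model W 6–3.
Model W vs Drift: Model W wins 7–2.
Model W vs Bolt: 6 to 3, Model W.
Model W beats Model V, Echo, Drift, Bolt — 4 pairwise wins.

4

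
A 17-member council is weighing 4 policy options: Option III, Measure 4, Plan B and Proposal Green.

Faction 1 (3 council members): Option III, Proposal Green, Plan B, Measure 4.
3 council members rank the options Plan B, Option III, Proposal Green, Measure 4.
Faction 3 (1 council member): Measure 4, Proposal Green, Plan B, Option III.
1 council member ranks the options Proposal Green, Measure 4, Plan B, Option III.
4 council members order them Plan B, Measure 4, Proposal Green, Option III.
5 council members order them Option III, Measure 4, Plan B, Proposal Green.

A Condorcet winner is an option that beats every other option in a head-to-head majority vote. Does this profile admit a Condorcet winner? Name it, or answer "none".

Head-to-head results (17 council members):
Option III–Measure 4: Option III 11–6.
Option III vs Plan B: Plan B, 9–8.
Option III vs Proposal Green: Option III, 11–6.
Measure 4–Plan B: Plan B 10–7.
Measure 4 vs Proposal Green: Measure 4 wins 10–7.
Plan B vs Proposal Green: Plan B wins 12–5.
Plan B defeats every rival head-to-head and is the Condorcet winner.

Plan B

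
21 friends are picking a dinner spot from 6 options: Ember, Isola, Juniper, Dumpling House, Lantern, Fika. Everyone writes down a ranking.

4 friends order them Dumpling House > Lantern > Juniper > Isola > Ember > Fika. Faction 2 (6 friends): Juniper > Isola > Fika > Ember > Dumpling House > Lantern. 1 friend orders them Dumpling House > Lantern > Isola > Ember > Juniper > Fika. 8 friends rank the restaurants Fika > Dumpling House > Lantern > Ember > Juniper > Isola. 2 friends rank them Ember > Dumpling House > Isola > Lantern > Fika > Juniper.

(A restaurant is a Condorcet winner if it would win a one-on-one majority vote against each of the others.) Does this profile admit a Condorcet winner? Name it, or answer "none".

Check each pair by majority over 21 ballots:
Ember vs Isola: 8+2 = 10 for Ember, 11 for Isola — Isola by 11–10.
Ember vs Juniper: Ember, 11–10.
Ember vs Dumpling House: Ember preferred on 6+2 = 8 ballots; Dumpling House wins 13–8.
Ember vs Lantern: Lantern wins 13–8.
Ember vs Fika: Fika, 14–7.
Isola vs Juniper: Juniper, 18–3.
Isola vs Dumpling House: 6 for Isola, 15 for Dumpling House — Dumpling House by 15–6.
Isola vs Lantern: Lantern wins 13–8.
Isola vs Fika: Isola wins 13–8.
Juniper vs Dumpling House: Juniper is ranked higher on 6 ballots, Dumpling House on 15. Dumpling House wins 15–6.
Juniper vs Lantern: Lantern wins 15–6.
Juniper vs Fika: 11 to 10, Juniper.
Dumpling House vs Lantern: 4+6+1+8+2 = 21 for Dumpling House, 0 for Lantern — Dumpling House by 21–0.
Dumpling House–Fika: Fika 14–7.
Lantern vs Fika: Lantern is ranked higher on 4+1+2 = 7 ballots, Fika on 14. Fika wins 14–7.
Each restaurant drops at least one matchup (Ember loses to Isola; Isola loses to Juniper; Juniper loses to Ember; Dumpling House loses to Fika; Lantern loses to Dumpling House; Fika loses to Isola); the cycle Ember > Juniper > Isola > Ember rules out a Condorcet winner.

none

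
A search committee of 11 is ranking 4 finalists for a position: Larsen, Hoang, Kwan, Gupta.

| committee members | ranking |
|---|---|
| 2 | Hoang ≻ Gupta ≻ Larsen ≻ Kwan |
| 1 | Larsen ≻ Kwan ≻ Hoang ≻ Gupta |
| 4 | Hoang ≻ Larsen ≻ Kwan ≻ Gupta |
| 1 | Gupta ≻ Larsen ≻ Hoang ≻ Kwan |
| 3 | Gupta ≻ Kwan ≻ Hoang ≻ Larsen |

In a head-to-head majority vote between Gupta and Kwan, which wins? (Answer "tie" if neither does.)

Gupta

Ballots ranking Gupta above Kwan: 2 + 1 + 3 = 6.
Ballots ranking Kwan above Gupta: 11 − 6 = 5.
Gupta wins the head-to-head 6–5.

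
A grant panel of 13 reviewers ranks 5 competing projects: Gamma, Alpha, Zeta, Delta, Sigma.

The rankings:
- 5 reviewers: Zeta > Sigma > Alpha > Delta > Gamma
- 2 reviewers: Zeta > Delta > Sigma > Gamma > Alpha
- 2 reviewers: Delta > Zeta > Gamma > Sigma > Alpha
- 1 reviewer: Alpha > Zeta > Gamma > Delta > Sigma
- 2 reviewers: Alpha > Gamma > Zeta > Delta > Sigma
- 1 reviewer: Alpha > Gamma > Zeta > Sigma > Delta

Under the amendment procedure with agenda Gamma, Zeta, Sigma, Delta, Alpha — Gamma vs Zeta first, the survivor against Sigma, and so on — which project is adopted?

Zeta

Round 1: Gamma vs Zeta — 3–10, Zeta advances.
Round 2: Zeta vs Sigma — 13–0, Zeta advances.
Round 3: Zeta vs Delta — 11–2, Zeta advances.
Round 4: Zeta vs Alpha — 9–4, Zeta advances.
Zeta survives the agenda.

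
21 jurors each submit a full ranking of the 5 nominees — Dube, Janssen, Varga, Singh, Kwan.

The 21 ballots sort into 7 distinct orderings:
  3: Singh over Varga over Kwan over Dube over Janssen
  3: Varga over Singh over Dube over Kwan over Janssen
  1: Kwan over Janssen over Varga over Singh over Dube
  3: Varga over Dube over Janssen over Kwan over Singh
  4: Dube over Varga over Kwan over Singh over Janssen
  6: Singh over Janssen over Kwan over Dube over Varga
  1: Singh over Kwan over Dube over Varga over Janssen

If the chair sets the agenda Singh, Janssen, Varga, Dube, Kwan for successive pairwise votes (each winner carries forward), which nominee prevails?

Round 1: Singh vs Janssen — 17–4, Singh advances.
Round 2: Singh vs Varga — 10–11, Varga advances.
Round 3: Varga vs Dube — 10–11, Dube advances.
Round 4: Dube vs Kwan — 10–11, Kwan advances.
The agenda winner is Kwan.

Kwan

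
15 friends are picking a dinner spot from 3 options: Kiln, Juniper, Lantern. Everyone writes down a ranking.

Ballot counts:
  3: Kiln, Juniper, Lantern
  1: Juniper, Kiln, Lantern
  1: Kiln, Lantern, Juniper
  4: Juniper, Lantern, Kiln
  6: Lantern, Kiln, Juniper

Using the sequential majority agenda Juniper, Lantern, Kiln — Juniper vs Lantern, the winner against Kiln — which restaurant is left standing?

Round 1: Juniper vs Lantern — 8–7, Juniper advances.
Round 2: Juniper vs Kiln — 5–10, Kiln advances.
Kiln survives the agenda.

Kiln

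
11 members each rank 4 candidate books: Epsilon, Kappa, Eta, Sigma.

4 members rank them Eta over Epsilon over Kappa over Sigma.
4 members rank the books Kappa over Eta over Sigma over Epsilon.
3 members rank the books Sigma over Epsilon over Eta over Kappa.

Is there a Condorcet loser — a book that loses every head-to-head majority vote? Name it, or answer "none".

Pairwise majorities:
Epsilon vs Kappa: Epsilon wins 7–4.
Epsilon vs Eta: Epsilon preferred on 3 ballots; Eta wins 8–3.
Epsilon vs Sigma: Sigma, 7–4.
Kappa vs Eta: Eta wins 7–4.
Kappa vs Sigma: Kappa, 8–3.
Eta vs Sigma: Eta, 8–3.
Every book wins at least one matchup (Epsilon beats Kappa; Kappa beats Sigma; Eta beats Epsilon; Sigma beats Epsilon), so there is no Condorcet loser.

none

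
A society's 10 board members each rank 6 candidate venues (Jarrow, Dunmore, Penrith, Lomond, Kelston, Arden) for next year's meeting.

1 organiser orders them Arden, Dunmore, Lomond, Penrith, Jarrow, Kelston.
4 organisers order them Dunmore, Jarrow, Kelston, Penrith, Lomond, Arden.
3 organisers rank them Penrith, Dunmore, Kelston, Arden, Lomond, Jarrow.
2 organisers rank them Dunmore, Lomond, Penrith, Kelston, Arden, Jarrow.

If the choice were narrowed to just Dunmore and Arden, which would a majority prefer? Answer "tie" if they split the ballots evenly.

Ballots ranking Dunmore above Arden: 4 + 3 + 2 = 9.
Ballots ranking Arden above Dunmore: 10 − 9 = 1.
Dunmore wins the head-to-head 9–1.

Dunmore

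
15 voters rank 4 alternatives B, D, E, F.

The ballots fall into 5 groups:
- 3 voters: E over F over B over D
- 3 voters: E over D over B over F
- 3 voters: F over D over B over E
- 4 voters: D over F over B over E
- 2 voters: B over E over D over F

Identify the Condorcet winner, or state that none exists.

Check each pair by majority over 15 ballots:
B vs D: B preferred on 3+2 = 5 ballots; D wins 10–5.
B vs E: 3+4+2 = 9 for B, 6 for E — B by 9–6.
B vs F: 3+2 = 5 for B, 10 for F — F by 10–5.
D vs E: D preferred on 3+4 = 7 ballots; E wins 8–7.
D vs F: 9 to 6, D.
E vs F: E is ranked higher on 3+3+2 = 8 ballots, F on 7. E wins 8–7.
Every alternative loses at least once (B loses to D; D loses to E; E loses to B; F loses to D). The majority relation contains the cycle B beats E beats D beats B, so there is no Condorcet winner.

none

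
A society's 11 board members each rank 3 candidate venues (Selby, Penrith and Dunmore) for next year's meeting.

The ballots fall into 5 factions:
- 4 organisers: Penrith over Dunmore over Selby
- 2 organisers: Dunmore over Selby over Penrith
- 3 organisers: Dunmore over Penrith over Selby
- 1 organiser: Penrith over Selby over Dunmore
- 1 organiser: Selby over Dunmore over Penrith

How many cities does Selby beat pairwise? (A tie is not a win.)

Selby against each rival (11 organisers):
Selby vs Penrith: Selby is ranked higher on 2+1 = 3 ballots, Penrith on 8. Penrith wins 8–3.
Selby–Dunmore: Dunmore 9–2.
Selby beats no one; loses to Penrith, Dunmore — 0 pairwise wins.

0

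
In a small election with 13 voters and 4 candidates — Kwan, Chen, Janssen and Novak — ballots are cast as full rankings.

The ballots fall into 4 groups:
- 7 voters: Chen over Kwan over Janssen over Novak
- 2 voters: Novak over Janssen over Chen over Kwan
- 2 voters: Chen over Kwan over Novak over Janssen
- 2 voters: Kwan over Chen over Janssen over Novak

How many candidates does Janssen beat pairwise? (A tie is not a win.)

1

Janssen against each rival (13 voters):
Janssen–Kwan: Kwan 11–2.
Janssen vs Chen: Chen wins 11–2.
Janssen vs Novak: Janssen wins 9–4.
Janssen beats Novak; loses to Kwan, Chen — 1 pairwise win.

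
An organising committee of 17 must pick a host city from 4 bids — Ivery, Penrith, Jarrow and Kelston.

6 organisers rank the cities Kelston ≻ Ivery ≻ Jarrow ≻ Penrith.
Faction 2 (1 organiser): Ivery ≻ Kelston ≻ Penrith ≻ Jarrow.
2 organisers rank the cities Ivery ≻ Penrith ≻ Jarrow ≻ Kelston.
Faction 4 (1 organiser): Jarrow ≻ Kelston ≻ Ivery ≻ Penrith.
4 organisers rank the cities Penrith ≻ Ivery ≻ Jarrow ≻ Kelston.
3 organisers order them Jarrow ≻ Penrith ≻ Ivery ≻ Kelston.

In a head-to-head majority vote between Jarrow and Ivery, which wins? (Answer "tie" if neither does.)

Ballots ranking Jarrow above Ivery: 1 + 3 = 4.
Ballots ranking Ivery above Jarrow: 17 − 4 = 13.
Ivery wins the head-to-head 13–4.

Ivery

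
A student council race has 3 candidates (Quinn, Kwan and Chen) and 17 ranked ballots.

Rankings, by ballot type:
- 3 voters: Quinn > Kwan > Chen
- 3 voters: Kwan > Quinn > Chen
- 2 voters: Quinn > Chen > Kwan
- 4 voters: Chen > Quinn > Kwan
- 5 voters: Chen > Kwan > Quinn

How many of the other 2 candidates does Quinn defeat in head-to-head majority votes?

Quinn against each rival (17 voters):
Quinn vs Kwan: Quinn wins 9–8.
Quinn–Chen: Chen 9–8.
Quinn beats Kwan; loses to Chen — 1 pairwise win.

1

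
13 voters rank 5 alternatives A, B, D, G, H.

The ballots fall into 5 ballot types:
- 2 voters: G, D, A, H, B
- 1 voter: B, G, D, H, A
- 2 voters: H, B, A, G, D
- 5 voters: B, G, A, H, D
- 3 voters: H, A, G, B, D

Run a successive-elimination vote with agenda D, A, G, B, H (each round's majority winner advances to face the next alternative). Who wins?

Round 1: D vs A — 3–10, A advances.
Round 2: A vs G — 5–8, G advances.
Round 3: G vs B — 5–8, B advances.
Round 4: B vs H — 6–7, H advances.
H survives the agenda.

H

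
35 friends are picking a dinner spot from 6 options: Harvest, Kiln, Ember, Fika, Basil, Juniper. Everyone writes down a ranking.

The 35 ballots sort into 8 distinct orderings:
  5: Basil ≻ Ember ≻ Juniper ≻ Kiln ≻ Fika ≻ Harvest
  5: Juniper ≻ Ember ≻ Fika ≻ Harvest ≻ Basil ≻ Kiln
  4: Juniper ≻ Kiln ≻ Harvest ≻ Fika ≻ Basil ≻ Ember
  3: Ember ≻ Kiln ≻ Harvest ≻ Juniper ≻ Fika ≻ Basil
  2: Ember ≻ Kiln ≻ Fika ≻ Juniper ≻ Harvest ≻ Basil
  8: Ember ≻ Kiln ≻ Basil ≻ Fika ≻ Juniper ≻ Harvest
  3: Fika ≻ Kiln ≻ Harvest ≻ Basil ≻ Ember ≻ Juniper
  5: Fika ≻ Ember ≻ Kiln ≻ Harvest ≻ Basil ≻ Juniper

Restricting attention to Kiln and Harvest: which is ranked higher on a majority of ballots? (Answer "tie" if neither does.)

Kiln

Ballots ranking Kiln above Harvest: 5 + 4 + 3 + 2 + 8 + 3 + 5 = 30.
Ballots ranking Harvest above Kiln: 35 − 30 = 5.
Kiln wins the head-to-head 30–5.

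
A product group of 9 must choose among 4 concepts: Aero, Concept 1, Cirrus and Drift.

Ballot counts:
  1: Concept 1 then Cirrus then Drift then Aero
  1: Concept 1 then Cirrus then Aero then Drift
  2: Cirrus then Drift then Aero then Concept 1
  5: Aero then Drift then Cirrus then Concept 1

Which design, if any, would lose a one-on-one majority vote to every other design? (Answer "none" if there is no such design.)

Concept 1

Pairwise majorities:
Aero vs Concept 1: 2+5 = 7 for Aero, 2 for Concept 1 — Aero by 7–2.
Aero vs Cirrus: Aero preferred on 5 ballots; Aero wins 5–4.
Aero vs Drift: 1+5 = 6 for Aero, 3 for Drift — Aero by 6–3.
Concept 1 vs Cirrus: Cirrus wins 7–2.
Concept 1 vs Drift: 2 to 7, Drift.
Cirrus vs Drift: Cirrus is ranked higher on 1+1+2 = 4 ballots, Drift on 5. Drift wins 5–4.
Concept 1 is beaten in every head-to-head and is the Condorcet loser.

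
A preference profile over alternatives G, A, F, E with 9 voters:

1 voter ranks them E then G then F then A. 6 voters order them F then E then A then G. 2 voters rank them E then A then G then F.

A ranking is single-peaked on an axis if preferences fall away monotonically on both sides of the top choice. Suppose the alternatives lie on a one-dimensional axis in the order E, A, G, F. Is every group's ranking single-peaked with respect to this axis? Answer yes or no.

no

Axis positions: E=1, A=2, G=3, F=4.
Group 1: ranking walks positions 1-3-4-2; G is ranked above A even though A lies between G and the peak E on the axis — preferences dip and rise again. Not single-peaked.
Group 2: ranking walks positions 4-1-2-3; E is ranked above G even though G lies between E and the peak F on the axis — preferences dip and rise again. Not single-peaked.
Group 3 (peak E at position 1): ranking walks positions 1-2-3-4, expanding outward from the peak — single-peaked.
Group 1 violates single-peakedness, so the profile is not single-peaked on this axis.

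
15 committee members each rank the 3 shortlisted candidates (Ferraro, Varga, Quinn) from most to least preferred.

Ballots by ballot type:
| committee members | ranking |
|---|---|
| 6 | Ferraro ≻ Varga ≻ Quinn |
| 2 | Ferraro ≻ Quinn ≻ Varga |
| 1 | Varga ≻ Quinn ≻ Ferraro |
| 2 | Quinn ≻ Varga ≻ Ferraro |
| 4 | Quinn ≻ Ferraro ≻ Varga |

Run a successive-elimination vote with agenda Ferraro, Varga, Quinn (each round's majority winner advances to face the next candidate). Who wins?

Ferraro

Round 1: Ferraro vs Varga — 12–3, Ferraro advances.
Round 2: Ferraro vs Quinn — 8–7, Ferraro advances.
Ferraro survives the agenda.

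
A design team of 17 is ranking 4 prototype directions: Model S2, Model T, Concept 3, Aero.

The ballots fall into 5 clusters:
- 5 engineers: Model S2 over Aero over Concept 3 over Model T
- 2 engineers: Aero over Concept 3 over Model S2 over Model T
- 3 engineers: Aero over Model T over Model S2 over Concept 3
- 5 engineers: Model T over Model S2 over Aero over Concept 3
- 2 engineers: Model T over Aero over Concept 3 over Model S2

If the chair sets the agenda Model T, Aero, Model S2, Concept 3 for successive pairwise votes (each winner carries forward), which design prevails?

Model S2

Round 1: Model T vs Aero — 7–10, Aero advances.
Round 2: Aero vs Model S2 — 7–10, Model S2 advances.
Round 3: Model S2 vs Concept 3 — 13–4, Model S2 advances.
The agenda winner is Model S2.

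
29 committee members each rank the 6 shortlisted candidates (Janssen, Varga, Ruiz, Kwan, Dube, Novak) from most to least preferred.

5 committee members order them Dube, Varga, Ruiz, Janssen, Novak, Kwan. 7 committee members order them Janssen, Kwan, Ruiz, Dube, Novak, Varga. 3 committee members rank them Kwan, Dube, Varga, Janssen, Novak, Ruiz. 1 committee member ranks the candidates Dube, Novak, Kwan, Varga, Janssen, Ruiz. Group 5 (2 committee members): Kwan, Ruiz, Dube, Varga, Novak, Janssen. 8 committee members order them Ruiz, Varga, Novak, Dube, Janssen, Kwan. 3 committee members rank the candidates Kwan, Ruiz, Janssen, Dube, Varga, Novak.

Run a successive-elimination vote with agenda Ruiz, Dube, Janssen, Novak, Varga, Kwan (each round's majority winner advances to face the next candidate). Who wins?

Kwan

Round 1: Ruiz vs Dube — 20–9, Ruiz advances.
Round 2: Ruiz vs Janssen — 18–11, Ruiz advances.
Round 3: Ruiz vs Novak — 25–4, Ruiz advances.
Round 4: Ruiz vs Varga — 20–9, Ruiz advances.
Round 5: Ruiz vs Kwan — 13–16, Kwan advances.
The agenda winner is Kwan.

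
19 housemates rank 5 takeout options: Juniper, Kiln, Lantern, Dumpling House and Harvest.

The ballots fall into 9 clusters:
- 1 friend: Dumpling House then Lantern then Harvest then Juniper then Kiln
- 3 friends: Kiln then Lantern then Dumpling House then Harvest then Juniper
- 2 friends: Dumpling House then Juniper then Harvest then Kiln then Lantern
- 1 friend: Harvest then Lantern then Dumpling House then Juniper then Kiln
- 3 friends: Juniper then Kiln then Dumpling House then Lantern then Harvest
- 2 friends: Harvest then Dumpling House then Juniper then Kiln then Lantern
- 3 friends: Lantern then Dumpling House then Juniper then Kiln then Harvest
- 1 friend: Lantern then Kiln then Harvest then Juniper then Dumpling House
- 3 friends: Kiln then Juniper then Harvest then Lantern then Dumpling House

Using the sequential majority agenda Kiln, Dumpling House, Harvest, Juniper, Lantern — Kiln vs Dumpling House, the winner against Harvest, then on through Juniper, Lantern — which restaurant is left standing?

Juniper

Round 1: Kiln vs Dumpling House — 10–9, Kiln advances.
Round 2: Kiln vs Harvest — 13–6, Kiln advances.
Round 3: Kiln vs Juniper — 7–12, Juniper advances.
Round 4: Juniper vs Lantern — 10–9, Juniper advances.
Juniper survives the agenda.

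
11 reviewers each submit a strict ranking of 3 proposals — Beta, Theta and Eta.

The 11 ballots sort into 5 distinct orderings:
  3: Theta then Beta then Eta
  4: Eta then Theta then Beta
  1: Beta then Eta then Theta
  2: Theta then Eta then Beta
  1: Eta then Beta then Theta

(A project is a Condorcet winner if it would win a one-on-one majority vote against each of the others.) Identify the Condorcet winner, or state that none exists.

Check each pair by majority over 11 ballots:
Beta vs Theta: Theta wins 9–2.
Beta vs Eta: Beta preferred on 3+1 = 4 ballots; Eta wins 7–4.
Theta vs Eta: Eta, 6–5.
Eta defeats every rival head-to-head and is the Condorcet winner.

Eta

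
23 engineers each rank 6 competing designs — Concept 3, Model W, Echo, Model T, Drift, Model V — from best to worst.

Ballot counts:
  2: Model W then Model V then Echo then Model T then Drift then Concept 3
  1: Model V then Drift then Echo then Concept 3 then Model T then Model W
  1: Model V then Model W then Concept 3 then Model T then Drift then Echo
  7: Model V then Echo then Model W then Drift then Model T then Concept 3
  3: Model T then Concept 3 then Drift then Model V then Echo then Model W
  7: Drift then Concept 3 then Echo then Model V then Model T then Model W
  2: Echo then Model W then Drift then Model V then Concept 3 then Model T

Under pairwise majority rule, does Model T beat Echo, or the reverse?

Echo

Ballots ranking Model T above Echo: 1 + 3 = 4.
Ballots ranking Echo above Model T: 23 − 4 = 19.
Echo wins the head-to-head 19–4.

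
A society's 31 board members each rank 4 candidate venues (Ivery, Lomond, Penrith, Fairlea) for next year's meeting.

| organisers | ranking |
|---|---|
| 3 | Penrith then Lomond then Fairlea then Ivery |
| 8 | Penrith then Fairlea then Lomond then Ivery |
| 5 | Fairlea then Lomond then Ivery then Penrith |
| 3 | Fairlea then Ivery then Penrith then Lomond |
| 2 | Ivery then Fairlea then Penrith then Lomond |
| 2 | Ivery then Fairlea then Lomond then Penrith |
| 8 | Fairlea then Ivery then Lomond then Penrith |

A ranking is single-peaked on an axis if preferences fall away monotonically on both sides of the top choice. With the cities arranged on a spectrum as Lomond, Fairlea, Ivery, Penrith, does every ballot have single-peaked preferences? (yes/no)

no

Axis positions: Lomond=1, Fairlea=2, Ivery=3, Penrith=4.
Ballot type 1: ranking walks positions 4-1-2-3; Lomond is ranked above Ivery even though Ivery lies between Lomond and the peak Penrith on the axis — preferences dip and rise again. Not single-peaked.
Ballot type 2: ranking walks positions 4-2-1-3; Fairlea is ranked above Ivery even though Ivery lies between Fairlea and the peak Penrith on the axis — preferences dip and rise again. Not single-peaked.
Ballot type 3 (peak Fairlea at position 2): ranking walks positions 2-1-3-4, expanding outward from the peak — single-peaked.
Ballot type 4 (peak Fairlea at position 2): ranking walks positions 2-3-4-1, expanding outward from the peak — single-peaked.
Ballot type 5 (peak Ivery at position 3): ranking walks positions 3-2-4-1, expanding outward from the peak — single-peaked.
Ballot type 6 (peak Ivery at position 3): ranking walks positions 3-2-1-4, expanding outward from the peak — single-peaked.
Ballot type 7 (peak Fairlea at position 2): ranking walks positions 2-3-1-4, expanding outward from the peak — single-peaked.
Ballot type 1 violates single-peakedness, so the profile is not single-peaked on this axis.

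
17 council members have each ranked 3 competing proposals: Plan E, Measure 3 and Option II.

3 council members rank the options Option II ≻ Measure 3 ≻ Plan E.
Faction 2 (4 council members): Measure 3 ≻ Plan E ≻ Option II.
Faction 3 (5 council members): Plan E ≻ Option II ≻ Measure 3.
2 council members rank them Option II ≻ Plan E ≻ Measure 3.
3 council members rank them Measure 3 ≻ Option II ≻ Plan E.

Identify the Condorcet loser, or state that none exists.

Pairwise majorities:
Plan E vs Measure 3: Measure 3 wins 10–7.
Plan E vs Option II: Plan E, 9–8.
Measure 3–Option II: Option II 10–7.
Every option wins at least one matchup (Plan E beats Option II; Measure 3 beats Plan E; Option II beats Measure 3), so there is no Condorcet loser.

none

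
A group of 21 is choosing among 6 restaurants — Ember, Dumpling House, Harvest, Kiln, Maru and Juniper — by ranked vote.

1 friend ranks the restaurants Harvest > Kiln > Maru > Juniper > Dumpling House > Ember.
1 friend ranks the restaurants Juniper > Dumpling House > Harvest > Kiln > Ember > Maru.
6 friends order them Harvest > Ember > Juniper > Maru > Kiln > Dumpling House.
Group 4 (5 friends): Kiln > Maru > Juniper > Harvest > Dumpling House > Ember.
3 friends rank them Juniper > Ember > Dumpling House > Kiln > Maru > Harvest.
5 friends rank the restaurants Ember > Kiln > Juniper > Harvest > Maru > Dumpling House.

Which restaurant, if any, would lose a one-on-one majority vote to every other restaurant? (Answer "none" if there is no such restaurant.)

Dumpling House

Pairwise majorities:
Ember vs Dumpling House: 6+3+5 = 14 for Ember, 7 for Dumpling House — Ember by 14–7.
Ember vs Harvest: Ember preferred on 3+5 = 8 ballots; Harvest wins 13–8.
Ember vs Kiln: 6+3+5 = 14 for Ember, 7 for Kiln — Ember by 14–7.
Ember–Maru: Ember 15–6.
Ember–Juniper: Ember 11–10.
Dumpling House–Harvest: Harvest 17–4.
Dumpling House–Kiln: Kiln 17–4.
Dumpling House vs Maru: 4 to 17, Maru.
Dumpling House vs Juniper: Juniper, 21–0.
Harvest vs Kiln: Harvest is ranked higher on 1+1+6 = 8 ballots, Kiln on 13. Kiln wins 13–8.
Harvest–Maru: Harvest 13–8.
Harvest vs Juniper: Harvest preferred on 1+6 = 7 ballots; Juniper wins 14–7.
Kiln vs Maru: Kiln wins 15–6.
Kiln vs Juniper: Kiln wins 11–10.
Maru vs Juniper: 6 to 15, Juniper.
Dumpling House is beaten in every head-to-head and is the Condorcet loser.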